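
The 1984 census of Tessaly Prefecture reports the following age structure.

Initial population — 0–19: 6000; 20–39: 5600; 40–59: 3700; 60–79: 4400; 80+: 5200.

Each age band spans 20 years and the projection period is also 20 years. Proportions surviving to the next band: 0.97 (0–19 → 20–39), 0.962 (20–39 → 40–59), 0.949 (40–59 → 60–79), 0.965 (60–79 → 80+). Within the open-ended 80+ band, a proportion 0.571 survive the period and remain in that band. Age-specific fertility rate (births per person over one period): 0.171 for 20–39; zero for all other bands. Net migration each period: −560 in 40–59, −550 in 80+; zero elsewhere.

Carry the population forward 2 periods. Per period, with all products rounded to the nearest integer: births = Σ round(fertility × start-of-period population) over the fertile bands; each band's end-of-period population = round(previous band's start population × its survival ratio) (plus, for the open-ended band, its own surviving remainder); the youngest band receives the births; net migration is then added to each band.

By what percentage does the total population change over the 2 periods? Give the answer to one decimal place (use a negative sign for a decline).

-27.0

(Groups numbered youngest = 1 to oldest = 5.)
[period 1]
Births: 5600 × 0.171 = 958
Group 2: 6000 × 0.97 = 5820
Group 3: 5600 × 0.962 = 5387
Group 4: 3700 × 0.949 = 3511
Group 5: 4400 × 0.965 + 5200 × 0.571 = 4246 + 2969 = 7215
Net migration: Group 3 − 560 → 4827; Group 5 − 550 → 6665
Population now: 0–19=958, 20–39=5820, 40–59=4827, 60–79=3511, 80+=6665
[period 2]
Births: 5820 × 0.171 = 995
Group 2: 958 × 0.97 = 929
Group 3: 5820 × 0.962 = 5599
Group 4: 4827 × 0.949 = 4581
Group 5: 3511 × 0.965 + 6665 × 0.571 = 3388 + 3806 = 7194
Net migration: Group 3 − 560 → 5039; Group 5 − 550 → 6644
Population now: 0–19=995, 20–39=929, 40–59=5039, 60–79=4581, 80+=6644
Total: 24900 → 18188; change = -6712; percentage change = -27.0%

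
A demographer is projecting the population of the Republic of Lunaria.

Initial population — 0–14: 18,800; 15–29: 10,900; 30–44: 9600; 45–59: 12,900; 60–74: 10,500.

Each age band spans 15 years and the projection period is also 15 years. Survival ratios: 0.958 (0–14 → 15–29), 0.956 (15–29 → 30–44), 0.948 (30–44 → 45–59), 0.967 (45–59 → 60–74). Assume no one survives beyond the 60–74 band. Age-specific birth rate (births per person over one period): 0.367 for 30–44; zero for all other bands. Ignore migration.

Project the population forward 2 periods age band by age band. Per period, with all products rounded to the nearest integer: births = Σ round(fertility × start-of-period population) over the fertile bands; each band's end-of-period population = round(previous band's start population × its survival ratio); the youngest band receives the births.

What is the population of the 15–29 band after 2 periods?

3375

Period 1:
Births: 9600 × 0.367 = 3523
15–29: 18800 × 0.958 = 18010
30–44: 10900 × 0.956 = 10420
45–59: 9600 × 0.948 = 9101
60–74: 12900 × 0.967 = 12474
Population now: 0–14=3523, 15–29=18010, 30–44=10420, 45–59=9101, 60–74=12474
Period 2:
Births: 10420 × 0.367 = 3824
15–29: 3523 × 0.958 = 3375
30–44: 18010 × 0.956 = 17218
45–59: 10420 × 0.948 = 9878
60–74: 9101 × 0.967 = 8801
Population now: 0–14=3824, 15–29=3375, 30–44=17218, 45–59=9878, 60–74=8801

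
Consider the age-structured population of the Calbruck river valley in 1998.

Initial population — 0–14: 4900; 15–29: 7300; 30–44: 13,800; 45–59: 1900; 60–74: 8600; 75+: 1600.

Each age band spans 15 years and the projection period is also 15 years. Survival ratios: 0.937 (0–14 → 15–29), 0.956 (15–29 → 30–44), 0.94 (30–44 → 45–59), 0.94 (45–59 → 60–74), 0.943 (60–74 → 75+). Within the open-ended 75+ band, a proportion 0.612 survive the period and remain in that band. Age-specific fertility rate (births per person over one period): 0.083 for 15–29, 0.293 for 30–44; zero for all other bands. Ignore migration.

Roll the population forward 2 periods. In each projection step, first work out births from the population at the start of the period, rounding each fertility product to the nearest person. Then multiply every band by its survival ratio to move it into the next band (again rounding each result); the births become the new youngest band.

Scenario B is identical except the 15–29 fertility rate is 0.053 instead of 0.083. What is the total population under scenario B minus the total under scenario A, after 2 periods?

-343

Period 1:
Births: 7300 * 0.083 = 606 ; 13800 * 0.293 = 4043 ⇒ total 4649
15–29: 4900 * 0.937 = 4591
30–44: 7300 * 0.956 = 6979
45–59: 13800 * 0.94 = 12972
60–74: 1900 * 0.94 = 1786
75+: 8600 * 0.943 + 1600 * 0.612 = 8110 + 979 = 9089
End of period: [4649, 4591, 6979, 12972, 1786, 9089]
Period 2:
Births: 4591 * 0.083 = 381 ; 6979 * 0.293 = 2045 ⇒ total 2426
15–29: 4649 * 0.937 = 4356
30–44: 4591 * 0.956 = 4389
45–59: 6979 * 0.94 = 6560
60–74: 12972 * 0.94 = 12194
75+: 1786 * 0.943 + 9089 * 0.612 = 1684 + 5562 = 7246
End of period: [2426, 4356, 4389, 6560, 12194, 7246]
Scenario A total after 2 periods: 37171
Scenario B projection —
Period 1:
Births: 7300 * 0.053 = 387 ; 13800 * 0.293 = 4043 ⇒ total 4430
15–29: 4900 * 0.937 = 4591
30–44: 7300 * 0.956 = 6979
45–59: 13800 * 0.94 = 12972
60–74: 1900 * 0.94 = 1786
75+: 8600 * 0.943 + 1600 * 0.612 = 8110 + 979 = 9089
End of period: [4430, 4591, 6979, 12972, 1786, 9089]
Period 2:
Births: 4591 * 0.053 = 243 ; 6979 * 0.293 = 2045 ⇒ total 2288
15–29: 4430 * 0.937 = 4151
30–44: 4591 * 0.956 = 4389
45–59: 6979 * 0.94 = 6560
60–74: 12972 * 0.94 = 12194
75+: 1786 * 0.943 + 9089 * 0.612 = 1684 + 5562 = 7246
End of period: [2288, 4151, 4389, 6560, 12194, 7246]
Scenario B total after 2 periods: 36828
Difference B − A = 36828 − 37171 = -343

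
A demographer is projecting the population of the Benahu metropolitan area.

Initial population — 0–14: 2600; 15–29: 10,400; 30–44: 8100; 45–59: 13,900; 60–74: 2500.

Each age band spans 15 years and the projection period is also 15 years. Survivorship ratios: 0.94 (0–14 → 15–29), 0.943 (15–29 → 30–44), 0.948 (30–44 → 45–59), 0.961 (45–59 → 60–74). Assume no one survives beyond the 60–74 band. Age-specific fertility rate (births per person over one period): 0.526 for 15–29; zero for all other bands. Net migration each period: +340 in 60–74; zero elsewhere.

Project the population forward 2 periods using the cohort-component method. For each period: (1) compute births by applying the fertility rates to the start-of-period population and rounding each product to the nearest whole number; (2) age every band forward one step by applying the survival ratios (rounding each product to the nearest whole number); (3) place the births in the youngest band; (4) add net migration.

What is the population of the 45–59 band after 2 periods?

(Bands numbered youngest = 1 to oldest = 5.)
[period 1]
Births: 10400 × 0.526 = 5470
Band 2: 2600 × 0.94 = 2444
Band 3: 10400 × 0.943 = 9807
Band 4: 8100 × 0.948 = 7679
Band 5: 13900 × 0.961 = 13358
Net migration: Band 5 + 340 → 13698
End of period: [5470, 2444, 9807, 7679, 13698]
[period 2]
Births: 2444 × 0.526 = 1286
Band 2: 5470 × 0.94 = 5142
Band 3: 2444 × 0.943 = 2305
Band 4: 9807 × 0.948 = 9297
Band 5: 7679 × 0.961 = 7380
Net migration: Band 5 + 340 → 7720
End of period: [1286, 5142, 2305, 9297, 7720]

9297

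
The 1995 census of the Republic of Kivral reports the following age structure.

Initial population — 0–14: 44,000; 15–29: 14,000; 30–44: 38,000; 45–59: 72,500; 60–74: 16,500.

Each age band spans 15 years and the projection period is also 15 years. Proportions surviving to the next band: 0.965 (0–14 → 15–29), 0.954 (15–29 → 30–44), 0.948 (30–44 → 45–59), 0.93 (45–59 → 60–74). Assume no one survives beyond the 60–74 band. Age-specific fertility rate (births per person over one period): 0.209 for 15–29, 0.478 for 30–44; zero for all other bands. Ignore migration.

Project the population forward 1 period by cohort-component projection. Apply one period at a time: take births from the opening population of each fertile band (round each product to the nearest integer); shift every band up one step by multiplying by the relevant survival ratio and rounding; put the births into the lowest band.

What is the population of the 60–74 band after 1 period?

67425

Period 1:
Births: 14000 × 0.209 = 2926  |  38000 × 0.478 = 18164 — total 21090
15–29: 44000 × 0.965 = 42460
30–44: 14000 × 0.954 = 13356
45–59: 38000 × 0.948 = 36024
60–74: 72500 × 0.93 = 67425
→ [21090, 42460, 13356, 36024, 67425]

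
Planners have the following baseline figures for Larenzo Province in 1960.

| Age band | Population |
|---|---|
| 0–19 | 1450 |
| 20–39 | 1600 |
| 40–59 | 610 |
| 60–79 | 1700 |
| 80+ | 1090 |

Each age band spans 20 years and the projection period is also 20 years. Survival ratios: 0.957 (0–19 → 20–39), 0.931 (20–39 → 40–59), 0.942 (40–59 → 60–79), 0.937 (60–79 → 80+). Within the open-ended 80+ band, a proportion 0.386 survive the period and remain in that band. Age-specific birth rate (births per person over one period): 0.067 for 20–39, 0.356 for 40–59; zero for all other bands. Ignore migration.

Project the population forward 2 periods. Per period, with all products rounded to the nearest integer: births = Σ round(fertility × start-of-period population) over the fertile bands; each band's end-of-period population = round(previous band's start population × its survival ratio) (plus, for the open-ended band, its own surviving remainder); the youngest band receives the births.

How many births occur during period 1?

324

Period 1.
Births: 1600 * 0.067 = 107, 610 * 0.356 = 217 ⇒ total 324
20–39: 1450 * 0.957 = 1388
40–59: 1600 * 0.931 = 1490
60–79: 610 * 0.942 = 575
80+: 1700 * 0.937 + 1090 * 0.386 = 1593 + 421 = 2014
Population now: 0–19=324, 20–39=1388, 40–59=1490, 60–79=575, 80+=2014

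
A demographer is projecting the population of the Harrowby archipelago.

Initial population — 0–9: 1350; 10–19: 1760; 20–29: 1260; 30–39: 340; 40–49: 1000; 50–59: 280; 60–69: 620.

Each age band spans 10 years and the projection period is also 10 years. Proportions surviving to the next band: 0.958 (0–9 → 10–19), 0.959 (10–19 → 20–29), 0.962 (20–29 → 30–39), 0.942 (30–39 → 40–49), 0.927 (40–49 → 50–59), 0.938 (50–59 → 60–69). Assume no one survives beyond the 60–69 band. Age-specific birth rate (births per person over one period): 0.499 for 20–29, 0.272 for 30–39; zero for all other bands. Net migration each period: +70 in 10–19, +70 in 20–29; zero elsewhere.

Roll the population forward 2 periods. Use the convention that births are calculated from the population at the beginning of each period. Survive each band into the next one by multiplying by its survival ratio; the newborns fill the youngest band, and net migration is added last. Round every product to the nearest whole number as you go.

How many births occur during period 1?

721

Period 1:
Births: 1260 * 0.499 = 629  |  340 * 0.272 = 92 → 721
10–19: 1350 * 0.958 = 1293
20–29: 1760 * 0.959 = 1688
30–39: 1260 * 0.962 = 1212
40–49: 340 * 0.942 = 320
50–59: 1000 * 0.927 = 927
60–69: 280 * 0.938 = 263
Net migration: 10–19 + 70 → 1363; 20–29 + 70 → 1758
End of period: [721, 1363, 1758, 1212, 320, 927, 263]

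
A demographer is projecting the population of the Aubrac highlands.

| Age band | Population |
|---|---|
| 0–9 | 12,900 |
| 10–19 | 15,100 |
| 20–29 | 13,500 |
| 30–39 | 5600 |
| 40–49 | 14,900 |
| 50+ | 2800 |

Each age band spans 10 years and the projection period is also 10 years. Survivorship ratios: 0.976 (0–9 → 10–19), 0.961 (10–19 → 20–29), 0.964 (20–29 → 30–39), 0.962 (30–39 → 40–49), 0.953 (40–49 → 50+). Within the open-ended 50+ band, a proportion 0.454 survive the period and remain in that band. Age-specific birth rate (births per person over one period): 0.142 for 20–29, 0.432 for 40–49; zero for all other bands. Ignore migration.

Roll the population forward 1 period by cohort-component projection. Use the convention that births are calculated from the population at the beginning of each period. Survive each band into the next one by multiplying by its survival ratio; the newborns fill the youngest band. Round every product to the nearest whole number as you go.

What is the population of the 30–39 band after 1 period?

13014

— Period 1 —
Births: 13500 × 0.142 = 1917 ; 14900 × 0.432 = 6437 → total 8354
10–19: 12900 × 0.976 = 12590
20–29: 15100 × 0.961 = 14511
30–39: 13500 × 0.964 = 13014
40–49: 5600 × 0.962 = 5387
50+: 14900 × 0.953 + 2800 × 0.454 = 14200 + 1271 = 15471
→ [8354, 12590, 14511, 13014, 5387, 15471]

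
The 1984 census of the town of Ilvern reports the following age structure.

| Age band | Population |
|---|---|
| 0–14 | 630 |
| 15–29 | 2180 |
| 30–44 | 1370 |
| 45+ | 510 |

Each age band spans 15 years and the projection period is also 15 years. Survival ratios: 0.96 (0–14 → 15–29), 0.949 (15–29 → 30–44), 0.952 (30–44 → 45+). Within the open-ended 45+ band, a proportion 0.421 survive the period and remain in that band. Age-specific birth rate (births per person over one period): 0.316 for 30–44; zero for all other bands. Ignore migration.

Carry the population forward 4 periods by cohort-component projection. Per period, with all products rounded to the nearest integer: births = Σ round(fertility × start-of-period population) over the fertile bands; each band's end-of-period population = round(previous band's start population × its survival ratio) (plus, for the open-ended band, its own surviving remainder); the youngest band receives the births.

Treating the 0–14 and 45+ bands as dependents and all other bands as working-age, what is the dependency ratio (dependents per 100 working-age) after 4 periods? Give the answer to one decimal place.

154.9

Call the bands 1 to 4, youngest first.
— Period 1 —
Births: 1370 * 0.316 = 433
Band 2: 630 * 0.96 = 605
Band 3: 2180 * 0.949 = 2069
Band 4: 1370 * 0.952 + 510 * 0.421 = 1304 + 215 = 1519
Population now: 0–14=433, 15–29=605, 30–44=2069, 45+=1519
— Period 2 —
Births: 2069 * 0.316 = 654
Band 2: 433 * 0.96 = 416
Band 3: 605 * 0.949 = 574
Band 4: 2069 * 0.952 + 1519 * 0.421 = 1970 + 639 = 2609
Population now: 0–14=654, 15–29=416, 30–44=574, 45+=2609
— Period 3 —
Births: 574 * 0.316 = 181
Band 2: 654 * 0.96 = 628
Band 3: 416 * 0.949 = 395
Band 4: 574 * 0.952 + 2609 * 0.421 = 546 + 1098 = 1644
Population now: 0–14=181, 15–29=628, 30–44=395, 45+=1644
— Period 4 —
Births: 395 * 0.316 = 125
Band 2: 181 * 0.96 = 174
Band 3: 628 * 0.949 = 596
Band 4: 395 * 0.952 + 1644 * 0.421 = 376 + 692 = 1068
Population now: 0–14=125, 15–29=174, 30–44=596, 45+=1068
Dependents (band 0–14 + band 45+) = 125 + 1068 = 1193; working-age = 770; ratio = 1193/770 × 100 = 154.9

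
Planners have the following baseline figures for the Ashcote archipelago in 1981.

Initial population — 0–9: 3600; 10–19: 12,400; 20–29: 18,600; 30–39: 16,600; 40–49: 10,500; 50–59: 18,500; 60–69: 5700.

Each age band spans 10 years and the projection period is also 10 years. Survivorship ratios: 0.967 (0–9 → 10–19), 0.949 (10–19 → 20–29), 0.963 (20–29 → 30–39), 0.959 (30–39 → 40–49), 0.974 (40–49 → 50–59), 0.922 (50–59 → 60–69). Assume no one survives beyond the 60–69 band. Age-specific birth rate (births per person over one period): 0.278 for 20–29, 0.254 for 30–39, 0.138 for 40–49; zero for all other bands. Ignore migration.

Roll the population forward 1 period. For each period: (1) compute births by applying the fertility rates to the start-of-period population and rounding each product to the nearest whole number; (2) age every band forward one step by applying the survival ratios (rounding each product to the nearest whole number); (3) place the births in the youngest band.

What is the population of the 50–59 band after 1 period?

Call the groups 1 to 7, youngest first.
After projecting period 1:
Births: 18600 * 0.278 = 5171 ; 16600 * 0.254 = 4216 ; 10500 * 0.138 = 1449 → 10836
Group 2: 3600 * 0.967 = 3481
Group 3: 12400 * 0.949 = 11768
Group 4: 18600 * 0.963 = 17912
Group 5: 16600 * 0.959 = 15919
Group 6: 10500 * 0.974 = 10227
Group 7: 18500 * 0.922 = 17057
Population now: 0–9=10836, 10–19=3481, 20–29=11768, 30–39=17912, 40–49=15919, 50–59=10227, 60–69=17057

10227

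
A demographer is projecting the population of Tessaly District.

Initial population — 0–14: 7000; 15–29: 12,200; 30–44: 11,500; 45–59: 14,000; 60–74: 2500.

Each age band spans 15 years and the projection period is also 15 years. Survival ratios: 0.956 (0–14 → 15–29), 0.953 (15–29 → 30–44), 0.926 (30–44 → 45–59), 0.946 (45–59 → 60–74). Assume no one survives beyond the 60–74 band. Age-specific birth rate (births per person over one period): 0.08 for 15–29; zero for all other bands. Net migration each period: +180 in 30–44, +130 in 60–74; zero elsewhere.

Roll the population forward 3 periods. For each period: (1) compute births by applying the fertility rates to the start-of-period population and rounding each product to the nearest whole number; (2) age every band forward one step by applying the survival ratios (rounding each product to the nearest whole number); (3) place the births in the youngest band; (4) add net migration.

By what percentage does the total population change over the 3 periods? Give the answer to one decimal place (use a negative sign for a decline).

Numbering the groups 1..5 from youngest to oldest:
[period 1]
Births: 12200 × 0.08 = 976
Group 2: 7000 × 0.956 = 6692
Group 3: 12200 × 0.953 = 11627
Group 4: 11500 × 0.926 = 10649
Group 5: 14000 × 0.946 = 13244
Net migration: Group 3 + 180 → 11807; Group 5 + 130 → 13374
→ [976, 6692, 11807, 10649, 13374]
[period 2]
Births: 6692 × 0.08 = 535
Group 2: 976 × 0.956 = 933
Group 3: 6692 × 0.953 = 6377
Group 4: 11807 × 0.926 = 10933
Group 5: 10649 × 0.946 = 10074
Net migration: Group 3 + 180 → 6557; Group 5 + 130 → 10204
→ [535, 933, 6557, 10933, 10204]
[period 3]
Births: 933 × 0.08 = 75
Group 2: 535 × 0.956 = 511
Group 3: 933 × 0.953 = 889
Group 4: 6557 × 0.926 = 6072
Group 5: 10933 × 0.946 = 10343
Net migration: Group 3 + 180 → 1069; Group 5 + 130 → 10473
→ [75, 511, 1069, 6072, 10473]
Total: 47200 → 18200; change = -29000; percentage change = -61.4%

-61.4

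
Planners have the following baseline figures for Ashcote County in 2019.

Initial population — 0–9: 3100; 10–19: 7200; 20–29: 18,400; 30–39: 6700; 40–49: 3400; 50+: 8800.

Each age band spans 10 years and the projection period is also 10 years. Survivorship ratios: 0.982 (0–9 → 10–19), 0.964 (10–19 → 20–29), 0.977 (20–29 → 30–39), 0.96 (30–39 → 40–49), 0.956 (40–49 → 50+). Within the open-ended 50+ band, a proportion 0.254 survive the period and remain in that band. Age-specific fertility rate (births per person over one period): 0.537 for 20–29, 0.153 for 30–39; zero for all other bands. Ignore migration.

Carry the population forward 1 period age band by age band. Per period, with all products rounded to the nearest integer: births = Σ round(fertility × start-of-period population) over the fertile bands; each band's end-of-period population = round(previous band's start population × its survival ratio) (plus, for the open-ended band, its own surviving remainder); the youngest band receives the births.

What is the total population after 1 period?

— Period 1 —
Births: 18400 * 0.537 = 9881 ; 6700 * 0.153 = 1025 — total 10906
10–19: 3100 * 0.982 = 3044
20–29: 7200 * 0.964 = 6941
30–39: 18400 * 0.977 = 17977
40–49: 6700 * 0.96 = 6432
50+: 3400 * 0.956 + 8800 * 0.254 = 3250 + 2235 = 5485
End of period: [10906, 3044, 6941, 17977, 6432, 5485]
Total after period 1: 10906 + 3044 + 6941 + 17977 + 6432 + 5485 = 50785

50785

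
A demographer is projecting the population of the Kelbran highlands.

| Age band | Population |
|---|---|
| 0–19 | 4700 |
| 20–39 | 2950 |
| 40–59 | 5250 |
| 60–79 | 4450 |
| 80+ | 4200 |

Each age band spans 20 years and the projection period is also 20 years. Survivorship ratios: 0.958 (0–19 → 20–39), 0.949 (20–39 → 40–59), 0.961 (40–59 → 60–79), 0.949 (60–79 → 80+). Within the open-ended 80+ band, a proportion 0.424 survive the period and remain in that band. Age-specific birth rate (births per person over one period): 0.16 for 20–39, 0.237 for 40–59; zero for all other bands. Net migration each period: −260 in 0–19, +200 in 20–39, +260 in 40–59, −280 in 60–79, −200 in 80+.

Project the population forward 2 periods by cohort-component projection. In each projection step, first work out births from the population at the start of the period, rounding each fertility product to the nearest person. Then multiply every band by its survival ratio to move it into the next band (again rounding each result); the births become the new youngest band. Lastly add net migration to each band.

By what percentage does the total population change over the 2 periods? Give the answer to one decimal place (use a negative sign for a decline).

-21.2

Numbering the bands 1..5 from youngest to oldest:
— Period 1 —
Births: 2950 × 0.16 = 472 ; 5250 × 0.237 = 1244 → total 1716
Band 2: 4700 × 0.958 = 4503
Band 3: 2950 × 0.949 = 2800
Band 4: 5250 × 0.961 = 5045
Band 5: 4450 × 0.949 + 4200 × 0.424 = 4223 + 1781 = 6004
Net migration: Band 1 − 260 → 1456; Band 2 + 200 → 4703; Band 3 + 260 → 3060; Band 4 − 280 → 4765; Band 5 − 200 → 5804
Giving 1456 / 4703 / 3060 / 4765 / 5804.
— Period 2 —
Births: 4703 × 0.16 = 752 ; 3060 × 0.237 = 725 → total 1477
Band 2: 1456 × 0.958 = 1395
Band 3: 4703 × 0.949 = 4463
Band 4: 3060 × 0.961 = 2941
Band 5: 4765 × 0.949 + 5804 × 0.424 = 4522 + 2461 = 6983
Net migration: Band 1 − 260 → 1217; Band 2 + 200 → 1595; Band 3 + 260 → 4723; Band 4 − 280 → 2661; Band 5 − 200 → 6783
Giving 1217 / 1595 / 4723 / 2661 / 6783.
Total: 21550 → 16979; change = -4571; percentage change = -21.2%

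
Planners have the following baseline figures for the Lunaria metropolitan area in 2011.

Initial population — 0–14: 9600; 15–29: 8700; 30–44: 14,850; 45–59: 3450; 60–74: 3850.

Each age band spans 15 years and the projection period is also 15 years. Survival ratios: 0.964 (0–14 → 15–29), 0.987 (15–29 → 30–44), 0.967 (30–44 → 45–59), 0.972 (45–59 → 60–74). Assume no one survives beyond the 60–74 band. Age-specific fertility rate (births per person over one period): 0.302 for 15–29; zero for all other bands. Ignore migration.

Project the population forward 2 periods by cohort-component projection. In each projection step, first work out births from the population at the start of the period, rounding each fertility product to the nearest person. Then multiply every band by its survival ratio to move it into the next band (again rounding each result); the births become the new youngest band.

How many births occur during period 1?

(Bands numbered youngest = 1 to oldest = 5.)
After projecting period 1:
Births: 8700 * 0.302 = 2627
Band 2: 9600 * 0.964 = 9254
Band 3: 8700 * 0.987 = 8587
Band 4: 14850 * 0.967 = 14360
Band 5: 3450 * 0.972 = 3353
Giving 2627 / 9254 / 8587 / 14360 / 3353.

2627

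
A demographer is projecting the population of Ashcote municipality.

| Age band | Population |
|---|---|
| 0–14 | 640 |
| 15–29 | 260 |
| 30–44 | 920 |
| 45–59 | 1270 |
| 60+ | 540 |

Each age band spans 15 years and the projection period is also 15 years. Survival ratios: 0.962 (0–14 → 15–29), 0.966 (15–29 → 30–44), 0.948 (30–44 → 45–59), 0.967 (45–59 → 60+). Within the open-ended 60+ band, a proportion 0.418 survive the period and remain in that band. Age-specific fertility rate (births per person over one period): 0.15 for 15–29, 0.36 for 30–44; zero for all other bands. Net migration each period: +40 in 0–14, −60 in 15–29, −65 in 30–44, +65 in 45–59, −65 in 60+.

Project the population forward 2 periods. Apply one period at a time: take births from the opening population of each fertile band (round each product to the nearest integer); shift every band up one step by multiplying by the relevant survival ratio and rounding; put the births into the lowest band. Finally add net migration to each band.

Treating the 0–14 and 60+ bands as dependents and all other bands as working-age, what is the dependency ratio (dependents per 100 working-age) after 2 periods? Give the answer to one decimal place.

(Bands numbered youngest = 1 to oldest = 5.)
[period 1]
Births: 260 * 0.15 = 39, 920 * 0.36 = 331 ⇒ total 370
Band 2: 640 * 0.962 = 616
Band 3: 260 * 0.966 = 251
Band 4: 920 * 0.948 = 872
Band 5: 1270 * 0.967 + 540 * 0.418 = 1228 + 226 = 1454
Net migration: Band 1 + 40 → 410; Band 2 − 60 → 556; Band 3 − 65 → 186; Band 4 + 65 → 937; Band 5 − 65 → 1389
Giving 410 / 556 / 186 / 937 / 1389.
[period 2]
Births: 556 * 0.15 = 83, 186 * 0.36 = 67 ⇒ total 150
Band 2: 410 * 0.962 = 394
Band 3: 556 * 0.966 = 537
Band 4: 186 * 0.948 = 176
Band 5: 937 * 0.967 + 1389 * 0.418 = 906 + 581 = 1487
Net migration: Band 1 + 40 → 190; Band 2 − 60 → 334; Band 3 − 65 → 472; Band 4 + 65 → 241; Band 5 − 65 → 1422
Giving 190 / 334 / 472 / 241 / 1422.
Dependents (band 0–14 + band 60+) = 190 + 1422 = 1612; working-age = 1047; ratio = 1612/1047 × 100 = 154.0

154.0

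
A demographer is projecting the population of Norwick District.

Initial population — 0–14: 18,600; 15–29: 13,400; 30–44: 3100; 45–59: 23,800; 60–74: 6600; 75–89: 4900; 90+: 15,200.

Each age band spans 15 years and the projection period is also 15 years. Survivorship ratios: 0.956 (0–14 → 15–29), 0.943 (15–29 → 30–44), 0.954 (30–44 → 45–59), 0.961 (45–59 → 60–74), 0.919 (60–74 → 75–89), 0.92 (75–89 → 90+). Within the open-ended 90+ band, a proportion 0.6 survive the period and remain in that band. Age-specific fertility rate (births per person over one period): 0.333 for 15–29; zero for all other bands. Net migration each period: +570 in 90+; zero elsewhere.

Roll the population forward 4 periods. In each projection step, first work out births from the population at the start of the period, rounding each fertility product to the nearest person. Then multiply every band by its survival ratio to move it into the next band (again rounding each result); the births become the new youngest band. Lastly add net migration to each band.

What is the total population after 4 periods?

After projecting period 1:
Births: 13400 × 0.333 = 4462
15–29: 18600 × 0.956 = 17782
30–44: 13400 × 0.943 = 12636
45–59: 3100 × 0.954 = 2957
60–74: 23800 × 0.961 = 22872
75–89: 6600 × 0.919 = 6065
90+: 4900 × 0.92 + 15200 × 0.6 = 4508 + 9120 = 13628
Net migration: 90+ + 570 → 14198
End of period: [4462, 17782, 12636, 2957, 22872, 6065, 14198]
After projecting period 2:
Births: 17782 × 0.333 = 5921
15–29: 4462 × 0.956 = 4266
30–44: 17782 × 0.943 = 16768
45–59: 12636 × 0.954 = 12055
60–74: 2957 × 0.961 = 2842
75–89: 22872 × 0.919 = 21019
90+: 6065 × 0.92 + 14198 × 0.6 = 5580 + 8519 = 14099
Net migration: 90+ + 570 → 14669
End of period: [5921, 4266, 16768, 12055, 2842, 21019, 14669]
After projecting period 3:
Births: 4266 × 0.333 = 1421
15–29: 5921 × 0.956 = 5660
30–44: 4266 × 0.943 = 4023
45–59: 16768 × 0.954 = 15997
60–74: 12055 × 0.961 = 11585
75–89: 2842 × 0.919 = 2612
90+: 21019 × 0.92 + 14669 × 0.6 = 19337 + 8801 = 28138
Net migration: 90+ + 570 → 28708
End of period: [1421, 5660, 4023, 15997, 11585, 2612, 28708]
After projecting period 4:
Births: 5660 × 0.333 = 1885
15–29: 1421 × 0.956 = 1358
30–44: 5660 × 0.943 = 5337
45–59: 4023 × 0.954 = 3838
60–74: 15997 × 0.961 = 15373
75–89: 11585 × 0.919 = 10647
90+: 2612 × 0.92 + 28708 × 0.6 = 2403 + 17225 = 19628
Net migration: 90+ + 570 → 20198
End of period: [1885, 1358, 5337, 3838, 15373, 10647, 20198]
Total after period 4: 1885 + 1358 + 5337 + 3838 + 15373 + 10647 + 20198 = 58636

58636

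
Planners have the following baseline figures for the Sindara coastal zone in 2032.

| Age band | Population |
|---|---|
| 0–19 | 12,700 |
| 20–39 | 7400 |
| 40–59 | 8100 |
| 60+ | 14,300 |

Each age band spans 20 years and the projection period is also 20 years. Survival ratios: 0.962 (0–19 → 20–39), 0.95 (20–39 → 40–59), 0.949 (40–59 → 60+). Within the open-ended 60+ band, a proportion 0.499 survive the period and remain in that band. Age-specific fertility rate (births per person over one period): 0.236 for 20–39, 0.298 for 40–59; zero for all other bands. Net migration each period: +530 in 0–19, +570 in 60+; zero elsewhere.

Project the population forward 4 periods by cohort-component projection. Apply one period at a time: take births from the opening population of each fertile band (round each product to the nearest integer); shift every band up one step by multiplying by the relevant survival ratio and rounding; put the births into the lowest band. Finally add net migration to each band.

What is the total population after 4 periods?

27087

Period 1:
Births: 7400 * 0.236 = 1746 ; 8100 * 0.298 = 2414 ⇒ total 4160
20–39: 12700 * 0.962 = 12217
40–59: 7400 * 0.95 = 7030
60+: 8100 * 0.949 + 14300 * 0.499 = 7687 + 7136 = 14823
Net migration: 0–19 + 530 → 4690; 60+ + 570 → 15393
Giving 4690 / 12217 / 7030 / 15393.
Period 2:
Births: 12217 * 0.236 = 2883 ; 7030 * 0.298 = 2095 ⇒ total 4978
20–39: 4690 * 0.962 = 4512
40–59: 12217 * 0.95 = 11606
60+: 7030 * 0.949 + 15393 * 0.499 = 6671 + 7681 = 14352
Net migration: 0–19 + 530 → 5508; 60+ + 570 → 14922
Giving 5508 / 4512 / 11606 / 14922.
Period 3:
Births: 4512 * 0.236 = 1065 ; 11606 * 0.298 = 3459 ⇒ total 4524
20–39: 5508 * 0.962 = 5299
40–59: 4512 * 0.95 = 4286
60+: 11606 * 0.949 + 14922 * 0.499 = 11014 + 7446 = 18460
Net migration: 0–19 + 530 → 5054; 60+ + 570 → 19030
Giving 5054 / 5299 / 4286 / 19030.
Period 4:
Births: 5299 * 0.236 = 1251 ; 4286 * 0.298 = 1277 ⇒ total 2528
20–39: 5054 * 0.962 = 4862
40–59: 5299 * 0.95 = 5034
60+: 4286 * 0.949 + 19030 * 0.499 = 4067 + 9496 = 13563
Net migration: 0–19 + 530 → 3058; 60+ + 570 → 14133
Giving 3058 / 4862 / 5034 / 14133.
Total after period 4: 3058 + 4862 + 5034 + 14133 = 27087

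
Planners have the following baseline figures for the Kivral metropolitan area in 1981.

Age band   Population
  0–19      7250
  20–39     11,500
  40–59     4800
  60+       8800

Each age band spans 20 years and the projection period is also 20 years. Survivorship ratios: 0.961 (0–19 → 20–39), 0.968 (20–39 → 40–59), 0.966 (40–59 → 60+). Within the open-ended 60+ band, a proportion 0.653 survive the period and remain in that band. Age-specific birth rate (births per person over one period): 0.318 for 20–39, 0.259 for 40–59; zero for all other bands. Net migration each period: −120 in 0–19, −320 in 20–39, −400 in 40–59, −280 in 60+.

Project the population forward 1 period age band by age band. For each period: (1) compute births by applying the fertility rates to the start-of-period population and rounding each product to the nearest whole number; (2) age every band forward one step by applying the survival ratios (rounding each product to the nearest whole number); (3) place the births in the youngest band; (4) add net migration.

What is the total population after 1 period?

Numbering the groups 1..4 from youngest to oldest:
After projecting period 1:
Births: 11500 × 0.318 = 3657  |  4800 × 0.259 = 1243 — total 4900
Group 2: 7250 × 0.961 = 6967
Group 3: 11500 × 0.968 = 11132
Group 4: 4800 × 0.966 + 8800 × 0.653 = 4637 + 5746 = 10383
Net migration: Group 1 − 120 → 4780; Group 2 − 320 → 6647; Group 3 − 400 → 10732; Group 4 − 280 → 10103
Population now: 0–19=4780, 20–39=6647, 40–59=10732, 60+=10103
Total after period 1: 4780 + 6647 + 10732 + 10103 = 32262

32262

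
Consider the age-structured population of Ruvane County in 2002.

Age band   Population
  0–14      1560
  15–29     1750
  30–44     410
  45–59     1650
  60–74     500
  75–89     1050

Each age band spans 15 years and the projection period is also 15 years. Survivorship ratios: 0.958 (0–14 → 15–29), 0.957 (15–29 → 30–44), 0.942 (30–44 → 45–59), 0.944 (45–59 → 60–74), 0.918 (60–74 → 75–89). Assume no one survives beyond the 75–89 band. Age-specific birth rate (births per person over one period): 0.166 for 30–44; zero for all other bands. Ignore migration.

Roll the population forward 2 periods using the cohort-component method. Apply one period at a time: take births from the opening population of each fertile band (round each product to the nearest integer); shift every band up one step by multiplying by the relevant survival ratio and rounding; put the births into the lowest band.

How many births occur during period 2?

278

Call the bands 1 to 6, youngest first.
Period 1.
Births: 410 × 0.166 = 68
Band 2: 1560 × 0.958 = 1494
Band 3: 1750 × 0.957 = 1675
Band 4: 410 × 0.942 = 386
Band 5: 1650 × 0.944 = 1558
Band 6: 500 × 0.918 = 459
Giving 68 / 1494 / 1675 / 386 / 1558 / 459.
Period 2.
Births: 1675 × 0.166 = 278
Band 2: 68 × 0.958 = 65
Band 3: 1494 × 0.957 = 1430
Band 4: 1675 × 0.942 = 1578
Band 5: 386 × 0.944 = 364
Band 6: 1558 × 0.918 = 1430
Giving 278 / 65 / 1430 / 1578 / 364 / 1430.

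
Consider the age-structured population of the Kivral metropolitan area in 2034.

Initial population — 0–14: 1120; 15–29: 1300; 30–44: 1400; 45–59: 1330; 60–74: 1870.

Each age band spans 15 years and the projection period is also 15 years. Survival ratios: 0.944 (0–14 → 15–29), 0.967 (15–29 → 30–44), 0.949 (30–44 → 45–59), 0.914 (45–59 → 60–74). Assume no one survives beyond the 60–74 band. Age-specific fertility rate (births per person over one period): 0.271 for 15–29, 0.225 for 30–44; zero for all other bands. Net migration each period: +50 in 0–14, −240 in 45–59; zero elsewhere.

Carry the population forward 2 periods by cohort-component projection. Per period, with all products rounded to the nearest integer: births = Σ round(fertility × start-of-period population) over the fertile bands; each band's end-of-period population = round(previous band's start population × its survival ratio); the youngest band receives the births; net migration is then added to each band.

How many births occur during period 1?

667

After projecting period 1:
Births: 1300 * 0.271 = 352, 1400 * 0.225 = 315 → total 667
15–29: 1120 * 0.944 = 1057
30–44: 1300 * 0.967 = 1257
45–59: 1400 * 0.949 = 1329
60–74: 1330 * 0.914 = 1216
Net migration: 0–14 + 50 → 717; 45–59 − 240 → 1089
→ [717, 1057, 1257, 1089, 1216]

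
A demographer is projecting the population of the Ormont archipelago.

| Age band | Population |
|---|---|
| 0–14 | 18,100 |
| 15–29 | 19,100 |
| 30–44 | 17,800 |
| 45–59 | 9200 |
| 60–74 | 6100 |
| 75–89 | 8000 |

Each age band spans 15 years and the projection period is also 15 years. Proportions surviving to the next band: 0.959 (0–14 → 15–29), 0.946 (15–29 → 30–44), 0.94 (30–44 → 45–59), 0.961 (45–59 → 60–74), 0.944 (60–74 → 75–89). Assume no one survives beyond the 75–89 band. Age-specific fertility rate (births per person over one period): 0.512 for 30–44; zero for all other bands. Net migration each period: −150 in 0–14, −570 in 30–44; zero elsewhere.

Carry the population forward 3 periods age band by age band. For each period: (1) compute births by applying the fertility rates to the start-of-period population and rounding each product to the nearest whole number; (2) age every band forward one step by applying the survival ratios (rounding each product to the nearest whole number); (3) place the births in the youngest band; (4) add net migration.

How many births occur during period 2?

Period 1:
Births: 17800 * 0.512 = 9114
15–29: 18100 * 0.959 = 17358
30–44: 19100 * 0.946 = 18069
45–59: 17800 * 0.94 = 16732
60–74: 9200 * 0.961 = 8841
75–89: 6100 * 0.944 = 5758
Net migration: 0–14 − 150 → 8964; 30–44 − 570 → 17499
Giving 8964 / 17358 / 17499 / 16732 / 8841 / 5758.
Period 2:
Births: 17499 * 0.512 = 8959
15–29: 8964 * 0.959 = 8596
30–44: 17358 * 0.946 = 16421
45–59: 17499 * 0.94 = 16449
60–74: 16732 * 0.961 = 16079
75–89: 8841 * 0.944 = 8346
Net migration: 0–14 − 150 → 8809; 30–44 − 570 → 15851
Giving 8809 / 8596 / 15851 / 16449 / 16079 / 8346.

8959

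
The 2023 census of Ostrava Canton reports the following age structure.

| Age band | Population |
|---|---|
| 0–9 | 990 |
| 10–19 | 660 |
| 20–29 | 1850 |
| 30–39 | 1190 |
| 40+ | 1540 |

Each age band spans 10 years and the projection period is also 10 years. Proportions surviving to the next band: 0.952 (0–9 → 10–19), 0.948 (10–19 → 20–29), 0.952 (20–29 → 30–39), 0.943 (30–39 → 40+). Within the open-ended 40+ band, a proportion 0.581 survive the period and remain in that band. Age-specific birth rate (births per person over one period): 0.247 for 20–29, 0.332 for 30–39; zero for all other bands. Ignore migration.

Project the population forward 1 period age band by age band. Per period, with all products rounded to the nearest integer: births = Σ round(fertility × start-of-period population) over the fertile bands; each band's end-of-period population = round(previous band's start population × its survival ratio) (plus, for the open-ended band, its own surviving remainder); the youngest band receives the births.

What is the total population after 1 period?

6198

Call the groups 1 to 5, youngest first.
Period 1.
Births: 1850 × 0.247 = 457 ; 1190 × 0.332 = 395 ⇒ total 852
Group 2: 990 × 0.952 = 942
Group 3: 660 × 0.948 = 626
Group 4: 1850 × 0.952 = 1761
Group 5: 1190 × 0.943 + 1540 × 0.581 = 1122 + 895 = 2017
→ [852, 942, 626, 1761, 2017]
Total after period 1: 852 + 942 + 626 + 1761 + 2017 = 6198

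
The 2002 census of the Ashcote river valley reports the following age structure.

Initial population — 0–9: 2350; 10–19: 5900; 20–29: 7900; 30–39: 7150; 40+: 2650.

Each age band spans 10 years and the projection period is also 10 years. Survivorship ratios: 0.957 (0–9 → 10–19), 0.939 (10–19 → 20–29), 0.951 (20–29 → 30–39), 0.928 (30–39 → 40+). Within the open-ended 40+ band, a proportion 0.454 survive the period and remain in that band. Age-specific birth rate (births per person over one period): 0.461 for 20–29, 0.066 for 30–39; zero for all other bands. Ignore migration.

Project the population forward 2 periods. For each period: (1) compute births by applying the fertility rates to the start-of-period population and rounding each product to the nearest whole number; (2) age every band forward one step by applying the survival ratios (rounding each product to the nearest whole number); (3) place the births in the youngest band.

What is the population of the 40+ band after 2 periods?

10530

Call the groups 1 to 5, youngest first.
Period 1.
Births: 7900 * 0.461 = 3642, 7150 * 0.066 = 472 ⇒ total 4114
Group 2: 2350 * 0.957 = 2249
Group 3: 5900 * 0.939 = 5540
Group 4: 7900 * 0.951 = 7513
Group 5: 7150 * 0.928 + 2650 * 0.454 = 6635 + 1203 = 7838
→ [4114, 2249, 5540, 7513, 7838]
Period 2.
Births: 5540 * 0.461 = 2554, 7513 * 0.066 = 496 ⇒ total 3050
Group 2: 4114 * 0.957 = 3937
Group 3: 2249 * 0.939 = 2112
Group 4: 5540 * 0.951 = 5269
Group 5: 7513 * 0.928 + 7838 * 0.454 = 6972 + 3558 = 10530
→ [3050, 3937, 2112, 5269, 10530]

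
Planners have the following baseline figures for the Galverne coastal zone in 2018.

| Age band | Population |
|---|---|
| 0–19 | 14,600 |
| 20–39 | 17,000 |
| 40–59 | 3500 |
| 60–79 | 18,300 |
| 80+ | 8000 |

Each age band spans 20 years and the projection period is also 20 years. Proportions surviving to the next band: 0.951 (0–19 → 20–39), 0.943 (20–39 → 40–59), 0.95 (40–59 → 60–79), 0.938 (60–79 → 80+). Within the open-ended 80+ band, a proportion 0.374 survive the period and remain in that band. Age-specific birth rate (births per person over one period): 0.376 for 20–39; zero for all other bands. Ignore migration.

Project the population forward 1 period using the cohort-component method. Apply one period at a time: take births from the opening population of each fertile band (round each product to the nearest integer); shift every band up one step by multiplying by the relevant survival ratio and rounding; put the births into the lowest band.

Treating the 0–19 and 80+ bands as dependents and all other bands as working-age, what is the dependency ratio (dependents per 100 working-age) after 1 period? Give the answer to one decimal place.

Numbering the groups 1..5 from youngest to oldest:
— Period 1 —
Births: 17000 × 0.376 = 6392
Group 2: 14600 × 0.951 = 13885
Group 3: 17000 × 0.943 = 16031
Group 4: 3500 × 0.95 = 3325
Group 5: 18300 × 0.938 + 8000 × 0.374 = 17165 + 2992 = 20157
Giving 6392 / 13885 / 16031 / 3325 / 20157.
Dependents (band 0–19 + band 80+) = 6392 + 20157 = 26549; working-age = 33241; ratio = 26549/33241 × 100 = 79.9

79.9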